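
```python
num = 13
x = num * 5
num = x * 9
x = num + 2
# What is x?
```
Trace:
  num=13
  num=13, x=65
  num=585, x=65
  num=585, x=587

Final answer: 587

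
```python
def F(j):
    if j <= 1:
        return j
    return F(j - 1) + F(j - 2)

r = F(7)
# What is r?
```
Call trace (a repeated sub-call is expanded the first time; later identical calls just restate its return value):
F(j=7)
  F(j=6)
    F(j=5)
      F(j=4)
        F(j=3)
          F(j=2)
            F(j=1)
            -> return 1
            F(j=0)
            -> return 0
          -> return 1
          F(j=1)
          -> return 1
        -> return 2
        F(j=2) -> return 1  (same call as traced above)
      -> return 3
      F(j=3) -> return 2  (same call as traced above)
    -> return 5
    F(j=4) -> return 3  (same call as traced above)
  -> return 8
  F(j=5) -> return 5  (same call as traced above)
-> return 13

Final answer: 13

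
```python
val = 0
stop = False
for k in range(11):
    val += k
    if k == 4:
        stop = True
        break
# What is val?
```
Trace:
  val=0
  val=0, stop=False
  val=0, stop=False, k=0
  val=1, stop=False, k=1
  val=3, stop=False, k=2
  val=6, stop=False, k=3
  val=10, stop=True, k=4

Final answer: 10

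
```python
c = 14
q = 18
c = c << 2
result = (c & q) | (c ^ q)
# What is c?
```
Trace:
  c=14
  c=14, q=18
  c=56, q=18
  c=56, q=18, result=58

Final answer: 56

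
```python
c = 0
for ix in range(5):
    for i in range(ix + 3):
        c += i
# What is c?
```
Trace:
  c=0
  c=0, ix=0, i=0
  c=1, ix=0, i=1
  c=3, ix=0, i=2
  c=3, ix=1, i=0
  c=4, ix=1, i=1
  c=6, ix=1, i=2
  c=9, ix=1, i=3
  c=9, ix=2, i=0
  c=10, ix=2, i=1
  c=12, ix=2, i=2
  c=15, ix=2, i=3
  c=19, ix=2, i=4
  c=19, ix=3, i=0
  c=20, ix=3, i=1
  c=22, ix=3, i=2
  c=25, ix=3, i=3
  c=29, ix=3, i=4
  c=34, ix=3, i=5
  c=34, ix=4, i=0
  c=35, ix=4, i=1
  c=37, ix=4, i=2
  c=40, ix=4, i=3
  c=44, ix=4, i=4
  c=49, ix=4, i=5
  c=55, ix=4, i=6

Final answer: 55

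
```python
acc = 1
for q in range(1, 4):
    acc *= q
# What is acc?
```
Trace:
  acc=1
  acc=1, q=1
  acc=2, q=2
  acc=6, q=3

Final answer: 6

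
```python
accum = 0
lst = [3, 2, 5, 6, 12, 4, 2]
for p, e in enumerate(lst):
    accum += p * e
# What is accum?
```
Trace:
  accum=0
  accum=0, p=0, e=3
  accum=2, p=1, e=2
  accum=12, p=2, e=5
  accum=30, p=3, e=6
  accum=78, p=4, e=12
  accum=98, p=5, e=4
  accum=110, p=6, e=2

Final answer: 110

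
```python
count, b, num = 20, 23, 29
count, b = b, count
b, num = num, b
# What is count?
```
Trace:
  count=20, b=23, num=29
  count=23, b=20, num=29
  count=23, b=29, num=20

Final answer: 23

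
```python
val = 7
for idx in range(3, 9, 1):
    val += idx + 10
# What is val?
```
Trace:
  val=7
  val=20, idx=3
  val=34, idx=4
  val=49, idx=5
  val=65, idx=6
  val=82, idx=7
  val=100, idx=8

Final answer: 100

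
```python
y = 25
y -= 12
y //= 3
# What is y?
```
Trace:
  y=25
  y=13
  y=4

Final answer: 4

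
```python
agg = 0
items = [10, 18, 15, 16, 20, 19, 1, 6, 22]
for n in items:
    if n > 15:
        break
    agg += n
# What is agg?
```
Trace:
  agg=0
  agg=10, n=10
  agg=10, n=18

Final answer: 10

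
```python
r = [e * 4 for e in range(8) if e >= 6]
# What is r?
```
Trace:
  e=0
  e=1
  e=2
  e=3
  e=4
  e=5
  e=6
  e=7
  r=[24, 28]

Final answer: [24, 28]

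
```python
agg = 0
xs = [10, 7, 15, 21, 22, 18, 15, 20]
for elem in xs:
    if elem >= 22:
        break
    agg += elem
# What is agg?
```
Trace:
  agg=0
  agg=10, elem=10
  agg=17, elem=7
  agg=32, elem=15
  agg=53, elem=21
  agg=53, elem=22

Final answer: 53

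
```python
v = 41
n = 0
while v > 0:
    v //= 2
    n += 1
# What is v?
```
Trace:
  v=41
  v=41, n=0
  v=20, n=1
  v=10, n=2
  v=5, n=3
  v=2, n=4
  v=1, n=5
  v=0, n=6

Final answer: 0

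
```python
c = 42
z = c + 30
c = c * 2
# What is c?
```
Trace:
  c=42
  c=42, z=72
  c=84, z=72

Final answer: 84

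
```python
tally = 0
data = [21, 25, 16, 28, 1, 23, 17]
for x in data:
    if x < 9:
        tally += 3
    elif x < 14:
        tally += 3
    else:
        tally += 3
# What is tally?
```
Trace:
  tally=0
  tally=3, x=21
  tally=6, x=25
  tally=9, x=16
  tally=12, x=28
  tally=15, x=1
  tally=18, x=23
  tally=21, x=17

Final answer: 21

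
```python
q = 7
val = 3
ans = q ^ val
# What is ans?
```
Trace:
  q=7
  q=7, val=3
  q=7, val=3, ans=4

Final answer: 4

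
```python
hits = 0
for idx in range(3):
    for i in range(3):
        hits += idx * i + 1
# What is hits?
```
Trace:
  hits=0
  hits=1, idx=0, i=0
  hits=2, idx=0, i=1
  hits=3, idx=0, i=2
  hits=4, idx=1, i=0
  hits=6, idx=1, i=1
  hits=9, idx=1, i=2
  hits=10, idx=2, i=0
  hits=13, idx=2, i=1
  hits=18, idx=2, i=2

Final answer: 18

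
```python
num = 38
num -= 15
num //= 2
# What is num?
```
Trace:
  num=38
  num=23
  num=11

Final answer: 11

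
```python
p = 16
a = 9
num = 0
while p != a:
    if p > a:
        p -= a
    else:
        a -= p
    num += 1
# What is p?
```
Trace:
  p=16
  p=16, a=9
  p=16, a=9, num=0
  p=7, a=9, num=1
  p=7, a=2, num=2
  p=5, a=2, num=3
  p=3, a=2, num=4
  p=1, a=2, num=5
  p=1, a=1, num=6

Final answer: 1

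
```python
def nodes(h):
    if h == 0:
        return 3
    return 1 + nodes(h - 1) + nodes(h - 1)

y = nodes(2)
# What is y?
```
Call trace (a repeated sub-call is expanded the first time; later identical calls just restate its return value):
nodes(h=2)
  nodes(h=1)
    nodes(h=0)
    -> return 3
    nodes(h=0)
    -> return 3
  -> return 7
  nodes(h=1) -> return 7  (same call as traced above)
-> return 15

Final answer: 15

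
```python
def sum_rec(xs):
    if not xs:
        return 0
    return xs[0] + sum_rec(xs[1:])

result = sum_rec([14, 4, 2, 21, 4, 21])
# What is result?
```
Call trace:
sum_rec(xs=[14, 4, 2, 21, 4, 21])
  sum_rec(xs=[4, 2, 21, 4, 21])
    sum_rec(xs=[2, 21, 4, 21])
      sum_rec(xs=[21, 4, 21])
        sum_rec(xs=[4, 21])
          sum_rec(xs=[21])
            sum_rec(xs=[])
            -> return 0
          -> return 21
        -> return 25
      -> return 46
    -> return 48
  -> return 52
-> return 66

Final answer: 66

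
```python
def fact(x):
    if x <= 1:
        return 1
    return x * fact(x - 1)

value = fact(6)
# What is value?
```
Call trace:
fact(x=6)
  fact(x=5)
    fact(x=4)
      fact(x=3)
        fact(x=2)
          fact(x=1)
          -> return 1
        -> return 2
      -> return 6
    -> return 24
  -> return 120
-> return 720

Final answer: 720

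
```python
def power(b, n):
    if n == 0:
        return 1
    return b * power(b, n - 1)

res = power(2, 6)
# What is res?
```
Call trace:
power(b=2, n=6)
  power(b=2, n=5)
    power(b=2, n=4)
      power(b=2, n=3)
        power(b=2, n=2)
          power(b=2, n=1)
            power(b=2, n=0)
            -> return 1
          -> return 2
        -> return 4
      -> return 8
    -> return 16
  -> return 32
-> return 64

Final answer: 64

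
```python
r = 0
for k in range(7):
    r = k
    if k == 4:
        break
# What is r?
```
Trace:
  r=0
  r=0, k=0
  r=1, k=1
  r=2, k=2
  r=3, k=3
  r=4, k=4

Final answer: 4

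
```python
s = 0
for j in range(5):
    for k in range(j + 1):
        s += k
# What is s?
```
Trace:
  s=0
  s=0, j=0, k=0
  s=0, j=1, k=0
  s=1, j=1, k=1
  s=1, j=2, k=0
  s=2, j=2, k=1
  s=4, j=2, k=2
  s=4, j=3, k=0
  s=5, j=3, k=1
  s=7, j=3, k=2
  s=10, j=3, k=3
  s=10, j=4, k=0
  s=11, j=4, k=1
  s=13, j=4, k=2
  s=16, j=4, k=3
  s=20, j=4, k=4

Final answer: 20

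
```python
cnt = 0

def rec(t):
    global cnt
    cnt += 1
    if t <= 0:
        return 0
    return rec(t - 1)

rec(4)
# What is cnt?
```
Call trace:
rec(t=4)
  rec(t=3)
    rec(t=2)
      rec(t=1)
        rec(t=0)
        -> return 0
      -> return 0
    -> return 0
  -> return 0
-> return 0

cnt is incremented once per call. rec is entered once for each t = 4, 3, 2, 1, 0 (the t <= 0 call returns without recursing), i.e. 4 + 1 calls.
cnt = 5

Final answer: 5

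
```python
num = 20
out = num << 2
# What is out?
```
Trace:
  num=20
  num=20, out=80

Final answer: 80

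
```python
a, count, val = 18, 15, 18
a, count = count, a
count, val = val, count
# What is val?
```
Trace:
  a=18, count=15, val=18
  a=15, count=18, val=18
  a=15, count=18, val=18

Final answer: 18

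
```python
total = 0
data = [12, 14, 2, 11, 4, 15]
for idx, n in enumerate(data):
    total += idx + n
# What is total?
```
Trace:
  total=0
  total=12, idx=0, n=12
  total=27, idx=1, n=14
  total=31, idx=2, n=2
  total=45, idx=3, n=11
  total=53, idx=4, n=4
  total=73, idx=5, n=15

Final answer: 73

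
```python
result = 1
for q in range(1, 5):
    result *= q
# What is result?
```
Trace:
  result=1
  result=1, q=1
  result=2, q=2
  result=6, q=3
  result=24, q=4

Final answer: 24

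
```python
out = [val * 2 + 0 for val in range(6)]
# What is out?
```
Trace:
  val=0
  val=1
  val=2
  val=3
  val=4
  val=5
  out=[0, 2, 4, 6, 8, 10]

Final answer: [0, 2, 4, 6, 8, 10]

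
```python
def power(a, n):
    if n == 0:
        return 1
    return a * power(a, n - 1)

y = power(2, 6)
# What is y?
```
Call trace:
power(a=2, n=6)
  power(a=2, n=5)
    power(a=2, n=4)
      power(a=2, n=3)
        power(a=2, n=2)
          power(a=2, n=1)
            power(a=2, n=0)
            -> return 1
          -> return 2
        -> return 4
      -> return 8
    -> return 16
  -> return 32
-> return 64

Final answer: 64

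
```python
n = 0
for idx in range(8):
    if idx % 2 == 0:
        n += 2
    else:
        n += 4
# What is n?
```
Trace:
  n=0
  n=2, idx=0
  n=6, idx=1
  n=8, idx=2
  n=12, idx=3
  n=14, idx=4
  n=18, idx=5
  n=20, idx=6
  n=24, idx=7

Final answer: 24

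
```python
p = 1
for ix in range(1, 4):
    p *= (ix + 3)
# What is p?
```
Trace:
  p=1
  p=4, ix=1
  p=20, ix=2
  p=120, ix=3

Final answer: 120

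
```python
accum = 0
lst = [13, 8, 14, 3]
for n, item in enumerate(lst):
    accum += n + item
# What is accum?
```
Trace:
  accum=0
  accum=13, n=0, item=13
  accum=22, n=1, item=8
  accum=38, n=2, item=14
  accum=44, n=3, item=3

Final answer: 44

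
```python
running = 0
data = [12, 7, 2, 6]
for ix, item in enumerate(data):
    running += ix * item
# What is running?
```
Trace:
  running=0
  running=0, ix=0, item=12
  running=7, ix=1, item=7
  running=11, ix=2, item=2
  running=29, ix=3, item=6

Final answer: 29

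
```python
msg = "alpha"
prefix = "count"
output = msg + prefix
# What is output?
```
Trace:
  msg='alpha'
  msg='alpha', prefix='count'
  msg='alpha', prefix='count', output='alphacount'

Final answer: 'alphacount'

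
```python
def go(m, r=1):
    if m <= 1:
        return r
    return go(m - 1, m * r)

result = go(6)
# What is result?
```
Call trace:
go(m=6, r=1)
  go(m=5, r=6)
    go(m=4, r=30)
      go(m=3, r=120)
        go(m=2, r=360)
          go(m=1, r=720)
          -> return 720
        -> return 720
      -> return 720
    -> return 720
  -> return 720
-> return 720

Final answer: 720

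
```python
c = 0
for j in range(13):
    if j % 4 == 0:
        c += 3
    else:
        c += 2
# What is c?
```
Trace:
  c=0
  c=3, j=0
  c=5, j=1
  c=7, j=2
  c=9, j=3
  c=12, j=4
  c=14, j=5
  c=16, j=6
  c=18, j=7
  c=21, j=8
  c=23, j=9
  c=25, j=10
  c=27, j=11
  c=30, j=12

Final answer: 30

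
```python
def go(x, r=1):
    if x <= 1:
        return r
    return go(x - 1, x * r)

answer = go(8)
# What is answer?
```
Call trace:
go(x=8, r=1)
  go(x=7, r=8)
    go(x=6, r=56)
      go(x=5, r=336)
        go(x=4, r=1680)
          go(x=3, r=6720)
            go(x=2, r=20160)
              go(x=1, r=40320)
              -> return 40320
            -> return 40320
          -> return 40320
        -> return 40320
      -> return 40320
    -> return 40320
  -> return 40320
-> return 40320

Final answer: 40320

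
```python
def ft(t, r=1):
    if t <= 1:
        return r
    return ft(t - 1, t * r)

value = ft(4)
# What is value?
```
Call trace:
ft(t=4, r=1)
  ft(t=3, r=4)
    ft(t=2, r=12)
      ft(t=1, r=24)
      -> return 24
    -> return 24
  -> return 24
-> return 24

Final answer: 24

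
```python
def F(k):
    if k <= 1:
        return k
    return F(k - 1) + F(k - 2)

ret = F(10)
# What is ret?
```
Call trace (a repeated sub-call is expanded the first time; later identical calls just restate its return value):
F(k=10)
  F(k=9)
    F(k=8)
      F(k=7)
        F(k=6)
          F(k=5)
            F(k=4)
              F(k=3)
                F(k=2)
                  F(k=1)
                  -> return 1
                  F(k=0)
                  -> return 0
                -> return 1
                F(k=1)
                -> return 1
              -> return 2
              F(k=2) -> return 1  (same call as traced above)
            -> return 3
            F(k=3) -> return 2  (same call as traced above)
          -> return 5
          F(k=4) -> return 3  (same call as traced above)
        -> return 8
        F(k=5) -> return 5  (same call as traced above)
      -> return 13
      F(k=6) -> return 8  (same call as traced above)
    -> return 21
    F(k=7) -> return 13  (same call as traced above)
  -> return 34
  F(k=8) -> return 21  (same call as traced above)
-> return 55

Final answer: 55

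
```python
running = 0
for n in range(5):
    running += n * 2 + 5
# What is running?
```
Trace:
  running=0
  running=5, n=0
  running=12, n=1
  running=21, n=2
  running=32, n=3
  running=45, n=4

Final answer: 45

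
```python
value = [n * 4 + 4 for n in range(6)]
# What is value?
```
Trace:
  n=0
  n=1
  n=2
  n=3
  n=4
  n=5
  value=[4, 8, 12, 16, 20, 24]

Final answer: [4, 8, 12, 16, 20, 24]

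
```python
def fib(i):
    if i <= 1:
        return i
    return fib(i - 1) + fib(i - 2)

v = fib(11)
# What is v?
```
Call trace (a repeated sub-call is expanded the first time; later identical calls just restate its return value):
fib(i=11)
  fib(i=10)
    fib(i=9)
      fib(i=8)
        fib(i=7)
          fib(i=6)
            fib(i=5)
              fib(i=4)
                fib(i=3)
                  fib(i=2)
                    fib(i=1)
                    -> return 1
                    fib(i=0)
                    -> return 0
                  -> return 1
                  fib(i=1)
                  -> return 1
                -> return 2
                fib(i=2) -> return 1  (same call as traced above)
              -> return 3
              fib(i=3) -> return 2  (same call as traced above)
            -> return 5
            fib(i=4) -> return 3  (same call as traced above)
          -> return 8
          fib(i=5) -> return 5  (same call as traced above)
        -> return 13
        fib(i=6) -> return 8  (same call as traced above)
      -> return 21
      fib(i=7) -> return 13  (same call as traced above)
    -> return 34
    fib(i=8) -> return 21  (same call as traced above)
  -> return 55
  fib(i=9) -> return 34  (same call as traced above)
-> return 89

Final answer: 89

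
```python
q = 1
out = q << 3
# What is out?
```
Trace:
  q=1
  q=1, out=8

Final answer: 8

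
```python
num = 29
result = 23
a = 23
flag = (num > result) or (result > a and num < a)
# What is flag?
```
Trace:
  num=29
  num=29, result=23
  num=29, result=23, a=23
  num=29, result=23, a=23, flag=True

Final answer: True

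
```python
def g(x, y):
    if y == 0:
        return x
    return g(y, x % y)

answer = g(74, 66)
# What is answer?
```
Call trace:
g(x=74, y=66)
  g(x=66, y=8)
    g(x=8, y=2)
      g(x=2, y=0)
      -> return 2
    -> return 2
  -> return 2
-> return 2

Final answer: 2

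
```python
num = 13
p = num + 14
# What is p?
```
Trace:
  num=13
  num=13, p=27

Final answer: 27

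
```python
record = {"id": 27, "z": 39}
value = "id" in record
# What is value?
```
Trace:
  record={'id': 27, 'z': 39}
  record={'id': 27, 'z': 39}, value=True

Final answer: True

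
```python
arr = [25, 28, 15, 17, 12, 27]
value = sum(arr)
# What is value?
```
Trace:
  arr=[25, 28, 15, 17, 12, 27]
  arr=[25, 28, 15, 17, 12, 27], value=124

Final answer: 124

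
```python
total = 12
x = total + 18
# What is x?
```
Trace:
  total=12
  total=12, x=30

Final answer: 30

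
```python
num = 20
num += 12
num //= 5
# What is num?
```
Trace:
  num=20
  num=32
  num=6

Final answer: 6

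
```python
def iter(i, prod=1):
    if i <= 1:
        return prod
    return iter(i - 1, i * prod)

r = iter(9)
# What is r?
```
Call trace:
iter(i=9, prod=1)
  iter(i=8, prod=9)
    iter(i=7, prod=72)
      iter(i=6, prod=504)
        iter(i=5, prod=3024)
          iter(i=4, prod=15120)
            iter(i=3, prod=60480)
              iter(i=2, prod=181440)
                iter(i=1, prod=362880)
                -> return 362880
              -> return 362880
            -> return 362880
          -> return 362880
        -> return 362880
      -> return 362880
    -> return 362880
  -> return 362880
-> return 362880

Final answer: 362880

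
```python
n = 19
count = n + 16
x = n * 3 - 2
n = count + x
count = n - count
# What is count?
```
Trace:
  n=19
  n=19, count=35
  n=19, count=35, x=55
  n=90, count=35, x=55
  n=90, count=55, x=55

Final answer: 55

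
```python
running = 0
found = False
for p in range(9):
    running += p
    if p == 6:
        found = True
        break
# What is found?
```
Trace:
  running=0
  running=0, found=False
  running=0, found=False, p=0
  running=1, found=False, p=1
  running=3, found=False, p=2
  running=6, found=False, p=3
  running=10, found=False, p=4
  running=15, found=False, p=5
  running=21, found=True, p=6

Final answer: True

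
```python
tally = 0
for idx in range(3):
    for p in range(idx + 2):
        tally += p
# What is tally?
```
Trace:
  tally=0
  tally=0, idx=0, p=0
  tally=1, idx=0, p=1
  tally=1, idx=1, p=0
  tally=2, idx=1, p=1
  tally=4, idx=1, p=2
  tally=4, idx=2, p=0
  tally=5, idx=2, p=1
  tally=7, idx=2, p=2
  tally=10, idx=2, p=3

Final answer: 10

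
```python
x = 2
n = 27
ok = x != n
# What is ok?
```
Trace:
  x=2
  x=2, n=27
  x=2, n=27, ok=True

Final answer: True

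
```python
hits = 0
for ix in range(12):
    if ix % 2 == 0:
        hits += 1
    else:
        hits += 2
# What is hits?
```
Trace:
  hits=0
  hits=1, ix=0
  hits=3, ix=1
  hits=4, ix=2
  hits=6, ix=3
  hits=7, ix=4
  hits=9, ix=5
  hits=10, ix=6
  hits=12, ix=7
  hits=13, ix=8
  hits=15, ix=9
  hits=16, ix=10
  hits=18, ix=11

Final answer: 18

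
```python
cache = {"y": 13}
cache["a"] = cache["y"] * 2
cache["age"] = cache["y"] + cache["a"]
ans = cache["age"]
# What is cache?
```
Trace:
  cache={'y': 13}
  cache={'y': 13, 'a': 26}
  cache={'y': 13, 'a': 26, 'age': 39}
  cache={'y': 13, 'a': 26, 'age': 39}, ans=39

Final answer: {'y': 13, 'a': 26, 'age': 39}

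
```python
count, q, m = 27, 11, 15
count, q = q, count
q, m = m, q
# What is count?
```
Trace:
  count=27, q=11, m=15
  count=11, q=27, m=15
  count=11, q=15, m=27

Final answer: 11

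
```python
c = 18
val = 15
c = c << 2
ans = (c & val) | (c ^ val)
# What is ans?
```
Trace:
  c=18
  c=18, val=15
  c=72, val=15
  c=72, val=15, ans=79

Final answer: 79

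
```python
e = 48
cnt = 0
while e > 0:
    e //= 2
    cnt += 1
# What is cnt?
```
Trace:
  e=48
  e=48, cnt=0
  e=24, cnt=1
  e=12, cnt=2
  e=6, cnt=3
  e=3, cnt=4
  e=1, cnt=5
  e=0, cnt=6

Final answer: 6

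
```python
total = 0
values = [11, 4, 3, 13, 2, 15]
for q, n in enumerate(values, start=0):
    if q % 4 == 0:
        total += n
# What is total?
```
Trace:
  total=0
  total=11, q=0, n=11
  total=11, q=1, n=4
  total=11, q=2, n=3
  total=11, q=3, n=13
  total=13, q=4, n=2
  total=13, q=5, n=15

Final answer: 13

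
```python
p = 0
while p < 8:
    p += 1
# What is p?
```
Trace:
  p=0
  p=1
  p=2
  p=3
  p=4
  p=5
  p=6
  p=7
  p=8

Final answer: 8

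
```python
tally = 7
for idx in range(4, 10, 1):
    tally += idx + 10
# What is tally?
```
Trace:
  tally=7
  tally=21, idx=4
  tally=36, idx=5
  tally=52, idx=6
  tally=69, idx=7
  tally=87, idx=8
  tally=106, idx=9

Final answer: 106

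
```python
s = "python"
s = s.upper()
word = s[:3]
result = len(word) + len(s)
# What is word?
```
Trace:
  s='python'
  s='PYTHON'
  s='PYTHON', word='PYT'
  s='PYTHON', word='PYT', result=9

Final answer: 'PYT'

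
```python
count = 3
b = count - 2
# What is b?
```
Trace:
  count=3
  count=3, b=1

Final answer: 1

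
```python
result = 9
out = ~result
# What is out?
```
Trace:
  result=9
  result=9, out=-10

Final answer: -10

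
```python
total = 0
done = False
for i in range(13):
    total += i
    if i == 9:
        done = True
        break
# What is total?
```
Trace:
  total=0
  total=0, done=False
  total=0, done=False, i=0
  total=1, done=False, i=1
  total=3, done=False, i=2
  total=6, done=False, i=3
  total=10, done=False, i=4
  total=15, done=False, i=5
  total=21, done=False, i=6
  total=28, done=False, i=7
  total=36, done=False, i=8
  total=45, done=True, i=9

Final answer: 45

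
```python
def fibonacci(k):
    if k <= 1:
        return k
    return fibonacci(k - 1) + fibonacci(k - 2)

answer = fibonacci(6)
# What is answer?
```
Call trace (a repeated sub-call is expanded the first time; later identical calls just restate its return value):
fibonacci(k=6)
  fibonacci(k=5)
    fibonacci(k=4)
      fibonacci(k=3)
        fibonacci(k=2)
          fibonacci(k=1)
          -> return 1
          fibonacci(k=0)
          -> return 0
        -> return 1
        fibonacci(k=1)
        -> return 1
      -> return 2
      fibonacci(k=2) -> return 1  (same call as traced above)
    -> return 3
    fibonacci(k=3) -> return 2  (same call as traced above)
  -> return 5
  fibonacci(k=4) -> return 3  (same call as traced above)
-> return 8

Final answer: 8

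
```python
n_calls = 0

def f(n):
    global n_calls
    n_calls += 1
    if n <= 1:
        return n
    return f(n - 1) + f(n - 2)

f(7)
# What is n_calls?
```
Call trace (a repeated sub-call is expanded the first time; later identical calls just restate its return value):
f(n=7)
  f(n=6)
    f(n=5)
      f(n=4)
        f(n=3)
          f(n=2)
            f(n=1)
            -> return 1
            f(n=0)
            -> return 0
          -> return 1
          f(n=1)
          -> return 1
        -> return 2
        f(n=2) -> return 1  (same call as traced above)
      -> return 3
      f(n=3) -> return 2  (same call as traced above)
    -> return 5
    f(n=4) -> return 3  (same call as traced above)
  -> return 8
  f(n=5) -> return 5  (same call as traced above)
-> return 13

n_calls is incremented once per call, so count the calls in each subtree. Let C(n) = number of calls made by f(n).
C(0) = C(1) = 1 (base case, no recursion); C(n) = 1 + C(n - 1) + C(n - 2) otherwise.
C(2) = 1 + C(1) + C(0) = 1 + 1 + 1 = 3
C(3) = 1 + C(2) + C(1) = 1 + 3 + 1 = 5
C(4) = 1 + C(3) + C(2) = 1 + 5 + 3 = 9
C(5) = 1 + C(4) + C(3) = 1 + 9 + 5 = 15
C(6) = 1 + C(5) + C(4) = 1 + 15 + 9 = 25
C(7) = 1 + C(6) + C(5) = 1 + 25 + 15 = 41
n_calls = C(7) = 41

Final answer: 41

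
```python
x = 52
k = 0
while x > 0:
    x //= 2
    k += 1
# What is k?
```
Trace:
  x=52
  x=52, k=0
  x=26, k=1
  x=13, k=2
  x=6, k=3
  x=3, k=4
  x=1, k=5
  x=0, k=6

Final answer: 6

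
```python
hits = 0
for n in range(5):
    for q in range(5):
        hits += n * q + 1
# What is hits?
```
Trace:
  hits=0
  hits=1, n=0, q=0
  hits=2, n=0, q=1
  hits=3, n=0, q=2
  hits=4, n=0, q=3
  hits=5, n=0, q=4
  hits=6, n=1, q=0
  hits=8, n=1, q=1
  hits=11, n=1, q=2
  hits=15, n=1, q=3
  hits=20, n=1, q=4
  hits=21, n=2, q=0
  hits=24, n=2, q=1
  hits=29, n=2, q=2
  hits=36, n=2, q=3
  hits=45, n=2, q=4
  hits=46, n=3, q=0
  hits=50, n=3, q=1
  hits=57, n=3, q=2
  hits=67, n=3, q=3
  hits=80, n=3, q=4
  hits=81, n=4, q=0
  hits=86, n=4, q=1
  hits=95, n=4, q=2
  hits=108, n=4, q=3
  hits=125, n=4, q=4

Final answer: 125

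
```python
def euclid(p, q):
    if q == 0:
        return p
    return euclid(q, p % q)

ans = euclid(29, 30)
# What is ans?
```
Call trace:
euclid(p=29, q=30)
  euclid(p=30, q=29)
    euclid(p=29, q=1)
      euclid(p=1, q=0)
      -> return 1
    -> return 1
  -> return 1
-> return 1

Final answer: 1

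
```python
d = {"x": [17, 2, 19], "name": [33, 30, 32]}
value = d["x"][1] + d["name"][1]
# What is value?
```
Trace:
  d={'x': [17, 2, 19], 'name': [33, 30, 32]}
  d={'x': [17, 2, 19], 'name': [33, 30, 32]}, value=32

Final answer: 32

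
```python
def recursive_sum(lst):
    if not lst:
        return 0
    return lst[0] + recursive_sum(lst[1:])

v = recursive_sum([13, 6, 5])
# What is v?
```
Call trace:
recursive_sum(lst=[13, 6, 5])
  recursive_sum(lst=[6, 5])
    recursive_sum(lst=[5])
      recursive_sum(lst=[])
      -> return 0
    -> return 5
  -> return 11
-> return 24

Final answer: 24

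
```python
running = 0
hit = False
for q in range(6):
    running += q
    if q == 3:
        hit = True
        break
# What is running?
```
Trace:
  running=0
  running=0, hit=False
  running=0, hit=False, q=0
  running=1, hit=False, q=1
  running=3, hit=False, q=2
  running=6, hit=True, q=3

Final answer: 6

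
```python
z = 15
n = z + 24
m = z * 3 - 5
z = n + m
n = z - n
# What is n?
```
Trace:
  z=15
  z=15, n=39
  z=15, n=39, m=40
  z=79, n=39, m=40
  z=79, n=40, m=40

Final answer: 40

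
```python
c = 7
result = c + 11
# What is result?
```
Trace:
  c=7
  c=7, result=18

Final answer: 18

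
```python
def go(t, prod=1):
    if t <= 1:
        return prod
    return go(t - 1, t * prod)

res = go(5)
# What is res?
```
Call trace:
go(t=5, prod=1)
  go(t=4, prod=5)
    go(t=3, prod=20)
      go(t=2, prod=60)
        go(t=1, prod=120)
        -> return 120
      -> return 120
    -> return 120
  -> return 120
-> return 120

Final answer: 120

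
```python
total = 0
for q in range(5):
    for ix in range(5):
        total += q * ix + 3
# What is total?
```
Trace:
  total=0
  total=3, q=0, ix=0
  total=6, q=0, ix=1
  total=9, q=0, ix=2
  total=12, q=0, ix=3
  total=15, q=0, ix=4
  total=18, q=1, ix=0
  total=22, q=1, ix=1
  total=27, q=1, ix=2
  total=33, q=1, ix=3
  total=40, q=1, ix=4
  total=43, q=2, ix=0
  total=48, q=2, ix=1
  total=55, q=2, ix=2
  total=64, q=2, ix=3
  total=75, q=2, ix=4
  total=78, q=3, ix=0
  total=84, q=3, ix=1
  total=93, q=3, ix=2
  total=105, q=3, ix=3
  total=120, q=3, ix=4
  total=123, q=4, ix=0
  total=130, q=4, ix=1
  total=141, q=4, ix=2
  total=156, q=4, ix=3
  total=175, q=4, ix=4

Final answer: 175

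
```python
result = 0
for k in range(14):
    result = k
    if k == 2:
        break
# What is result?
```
Trace:
  result=0
  result=0, k=0
  result=1, k=1
  result=2, k=2

Final answer: 2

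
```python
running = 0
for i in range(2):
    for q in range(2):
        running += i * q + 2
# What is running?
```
Trace:
  running=0
  running=2, i=0, q=0
  running=4, i=0, q=1
  running=6, i=1, q=0
  running=9, i=1, q=1

Final answer: 9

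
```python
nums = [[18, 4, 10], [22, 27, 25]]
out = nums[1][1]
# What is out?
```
Trace:
  nums=[[18, 4, 10], [22, 27, 25]]
  nums=[[18, 4, 10], [22, 27, 25]], out=27

Final answer: 27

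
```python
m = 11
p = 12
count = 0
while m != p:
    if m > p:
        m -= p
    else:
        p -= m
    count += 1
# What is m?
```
Trace:
  m=11
  m=11, p=12
  m=11, p=12, count=0
  m=11, p=1, count=1
  m=10, p=1, count=2
  m=9, p=1, count=3
  m=8, p=1, count=4
  m=7, p=1, count=5
  m=6, p=1, count=6
  m=5, p=1, count=7
  m=4, p=1, count=8
  m=3, p=1, count=9
  m=2, p=1, count=10
  m=1, p=1, count=11

Final answer: 1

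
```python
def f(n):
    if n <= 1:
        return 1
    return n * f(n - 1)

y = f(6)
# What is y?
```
Call trace:
f(n=6)
  f(n=5)
    f(n=4)
      f(n=3)
        f(n=2)
          f(n=1)
          -> return 1
        -> return 2
      -> return 6
    -> return 24
  -> return 120
-> return 720

Final answer: 720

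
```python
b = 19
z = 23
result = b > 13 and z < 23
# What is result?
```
Trace:
  b=19
  b=19, z=23
  b=19, z=23, result=False

Final answer: False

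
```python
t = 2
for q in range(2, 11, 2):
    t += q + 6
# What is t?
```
Trace:
  t=2
  t=10, q=2
  t=20, q=4
  t=32, q=6
  t=46, q=8
  t=62, q=10

Final answer: 62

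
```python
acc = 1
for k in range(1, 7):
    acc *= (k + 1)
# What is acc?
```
Trace:
  acc=1
  acc=2, k=1
  acc=6, k=2
  acc=24, k=3
  acc=120, k=4
  acc=720, k=5
  acc=5040, k=6

Final answer: 5040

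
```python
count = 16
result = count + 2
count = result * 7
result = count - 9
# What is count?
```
Trace:
  count=16
  count=16, result=18
  count=126, result=18
  count=126, result=117

Final answer: 126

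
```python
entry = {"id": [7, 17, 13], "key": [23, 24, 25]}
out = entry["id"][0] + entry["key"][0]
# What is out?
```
Trace:
  entry={'id': [7, 17, 13], 'key': [23, 24, 25]}
  entry={'id': [7, 17, 13], 'key': [23, 24, 25]}, out=30

Final answer: 30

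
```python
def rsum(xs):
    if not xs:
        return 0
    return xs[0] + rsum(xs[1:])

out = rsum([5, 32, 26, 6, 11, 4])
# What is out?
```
Call trace:
rsum(xs=[5, 32, 26, 6, 11, 4])
  rsum(xs=[32, 26, 6, 11, 4])
    rsum(xs=[26, 6, 11, 4])
      rsum(xs=[6, 11, 4])
        rsum(xs=[11, 4])
          rsum(xs=[4])
            rsum(xs=[])
            -> return 0
          -> return 4
        -> return 15
      -> return 21
    -> return 47
  -> return 79
-> return 84

Final answer: 84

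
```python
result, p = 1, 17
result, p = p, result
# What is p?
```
Trace:
  result=1, p=17
  result=17, p=1

Final answer: 1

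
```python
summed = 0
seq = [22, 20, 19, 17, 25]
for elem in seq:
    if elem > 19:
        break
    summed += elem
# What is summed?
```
Trace:
  summed=0
  summed=0, elem=22

Final answer: 0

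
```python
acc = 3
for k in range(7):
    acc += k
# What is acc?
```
Trace:
  acc=3
  acc=3, k=0
  acc=4, k=1
  acc=6, k=2
  acc=9, k=3
  acc=13, k=4
  acc=18, k=5
  acc=24, k=6

Final answer: 24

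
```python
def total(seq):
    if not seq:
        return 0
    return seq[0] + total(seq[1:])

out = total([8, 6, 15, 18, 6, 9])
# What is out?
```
Call trace:
total(seq=[8, 6, 15, 18, 6, 9])
  total(seq=[6, 15, 18, 6, 9])
    total(seq=[15, 18, 6, 9])
      total(seq=[18, 6, 9])
        total(seq=[6, 9])
          total(seq=[9])
            total(seq=[])
            -> return 0
          -> return 9
        -> return 15
      -> return 33
    -> return 48
  -> return 54
-> return 62

Final answer: 62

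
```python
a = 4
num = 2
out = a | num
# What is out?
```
Trace:
  a=4
  a=4, num=2
  a=4, num=2, out=6

Final answer: 6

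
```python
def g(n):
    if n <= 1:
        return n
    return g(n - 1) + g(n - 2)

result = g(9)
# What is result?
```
Call trace (a repeated sub-call is expanded the first time; later identical calls just restate its return value):
g(n=9)
  g(n=8)
    g(n=7)
      g(n=6)
        g(n=5)
          g(n=4)
            g(n=3)
              g(n=2)
                g(n=1)
                -> return 1
                g(n=0)
                -> return 0
              -> return 1
              g(n=1)
              -> return 1
            -> return 2
            g(n=2) -> return 1  (same call as traced above)
          -> return 3
          g(n=3) -> return 2  (same call as traced above)
        -> return 5
        g(n=4) -> return 3  (same call as traced above)
      -> return 8
      g(n=5) -> return 5  (same call as traced above)
    -> return 13
    g(n=6) -> return 8  (same call as traced above)
  -> return 21
  g(n=7) -> return 13  (same call as traced above)
-> return 34

Final answer: 34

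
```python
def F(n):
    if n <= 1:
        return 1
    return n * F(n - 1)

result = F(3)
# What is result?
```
Call trace:
F(n=3)
  F(n=2)
    F(n=1)
    -> return 1
  -> return 2
-> return 6

Final answer: 6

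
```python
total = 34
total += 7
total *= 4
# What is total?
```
Trace:
  total=34
  total=41
  total=164

Final answer: 164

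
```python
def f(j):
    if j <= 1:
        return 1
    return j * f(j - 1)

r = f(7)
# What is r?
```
Call trace:
f(j=7)
  f(j=6)
    f(j=5)
      f(j=4)
        f(j=3)
          f(j=2)
            f(j=1)
            -> return 1
          -> return 2
        -> return 6
      -> return 24
    -> return 120
  -> return 720
-> return 5040

Final answer: 5040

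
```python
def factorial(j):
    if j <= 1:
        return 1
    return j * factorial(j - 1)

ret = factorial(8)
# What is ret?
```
Call trace:
factorial(j=8)
  factorial(j=7)
    factorial(j=6)
      factorial(j=5)
        factorial(j=4)
          factorial(j=3)
            factorial(j=2)
              factorial(j=1)
              -> return 1
            -> return 2
          -> return 6
        -> return 24
      -> return 120
    -> return 720
  -> return 5040
-> return 40320

Final answer: 40320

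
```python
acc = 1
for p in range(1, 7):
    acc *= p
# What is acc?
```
Trace:
  acc=1
  acc=1, p=1
  acc=2, p=2
  acc=6, p=3
  acc=24, p=4
  acc=120, p=5
  acc=720, p=6

Final answer: 720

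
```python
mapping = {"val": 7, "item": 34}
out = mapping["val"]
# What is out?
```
Trace:
  mapping={'val': 7, 'item': 34}
  mapping={'val': 7, 'item': 34}, out=7

Final answer: 7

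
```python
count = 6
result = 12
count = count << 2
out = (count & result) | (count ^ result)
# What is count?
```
Trace:
  count=6
  count=6, result=12
  count=24, result=12
  count=24, result=12, out=28

Final answer: 24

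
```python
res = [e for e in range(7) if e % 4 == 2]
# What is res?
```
Trace:
  e=0
  e=1
  e=2
  e=3
  e=4
  e=5
  e=6
  res=[2, 6]

Final answer: [2, 6]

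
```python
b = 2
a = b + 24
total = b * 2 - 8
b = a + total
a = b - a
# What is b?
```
Trace:
  b=2
  b=2, a=26
  b=2, a=26, total=-4
  b=22, a=26, total=-4
  b=22, a=-4, total=-4

Final answer: 22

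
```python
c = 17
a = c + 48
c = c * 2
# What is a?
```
Trace:
  c=17
  c=17, a=65
  c=34, a=65

Final answer: 65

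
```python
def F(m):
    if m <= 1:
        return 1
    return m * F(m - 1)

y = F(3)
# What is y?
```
Call trace:
F(m=3)
  F(m=2)
    F(m=1)
    -> return 1
  -> return 2
-> return 6

Final answer: 6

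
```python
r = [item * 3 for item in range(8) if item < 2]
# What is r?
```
Trace:
  item=0
  item=1
  item=2
  item=3
  item=4
  item=5
  item=6
  item=7
  r=[0, 3]

Final answer: [0, 3]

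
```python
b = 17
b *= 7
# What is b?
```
Trace:
  b=17
  b=119

Final answer: 119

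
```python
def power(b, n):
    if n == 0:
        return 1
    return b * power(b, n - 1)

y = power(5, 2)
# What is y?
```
Call trace:
power(b=5, n=2)
  power(b=5, n=1)
    power(b=5, n=0)
    -> return 1
  -> return 5
-> return 25

Final answer: 25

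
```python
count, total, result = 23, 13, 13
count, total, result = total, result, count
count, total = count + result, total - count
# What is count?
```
Trace:
  count=23, total=13, result=13
  count=13, total=13, result=23
  count=36, total=0, result=23

Final answer: 36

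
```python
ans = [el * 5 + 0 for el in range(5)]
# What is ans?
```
Trace:
  el=0
  el=1
  el=2
  el=3
  el=4
  ans=[0, 5, 10, 15, 20]

Final answer: [0, 5, 10, 15, 20]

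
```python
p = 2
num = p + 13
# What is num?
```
Trace:
  p=2
  p=2, num=15

Final answer: 15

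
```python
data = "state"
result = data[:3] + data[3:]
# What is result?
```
Trace:
  data='state'
  data='state', result='state'

Final answer: 'state'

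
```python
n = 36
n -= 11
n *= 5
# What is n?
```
Trace:
  n=36
  n=25
  n=125

Final answer: 125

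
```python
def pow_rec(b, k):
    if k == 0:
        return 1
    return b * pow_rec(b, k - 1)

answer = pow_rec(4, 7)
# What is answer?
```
Call trace:
pow_rec(b=4, k=7)
  pow_rec(b=4, k=6)
    pow_rec(b=4, k=5)
      pow_rec(b=4, k=4)
        pow_rec(b=4, k=3)
          pow_rec(b=4, k=2)
            pow_rec(b=4, k=1)
              pow_rec(b=4, k=0)
              -> return 1
            -> return 4
          -> return 16
        -> return 64
      -> return 256
    -> return 1024
  -> return 4096
-> return 16384

Final answer: 16384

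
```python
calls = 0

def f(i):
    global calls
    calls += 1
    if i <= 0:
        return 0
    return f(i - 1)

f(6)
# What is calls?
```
Call trace:
f(i=6)
  f(i=5)
    f(i=4)
      f(i=3)
        f(i=2)
          f(i=1)
            f(i=0)
            -> return 0
          -> return 0
        -> return 0
      -> return 0
    -> return 0
  -> return 0
-> return 0

calls is incremented once per call. f is entered once for each i = 6, 5, 4, 3, 2, 1, 0 (the i <= 0 call returns without recursing), i.e. 6 + 1 calls.
calls = 7

Final answer: 7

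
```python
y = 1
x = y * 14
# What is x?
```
Trace:
  y=1
  y=1, x=14

Final answer: 14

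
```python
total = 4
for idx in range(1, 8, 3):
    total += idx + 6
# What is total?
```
Trace:
  total=4
  total=11, idx=1
  total=21, idx=4
  total=34, idx=7

Final answer: 34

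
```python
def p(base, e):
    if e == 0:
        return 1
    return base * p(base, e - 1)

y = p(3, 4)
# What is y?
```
Call trace:
p(base=3, e=4)
  p(base=3, e=3)
    p(base=3, e=2)
      p(base=3, e=1)
        p(base=3, e=0)
        -> return 1
      -> return 3
    -> return 9
  -> return 27
-> return 81

Final answer: 81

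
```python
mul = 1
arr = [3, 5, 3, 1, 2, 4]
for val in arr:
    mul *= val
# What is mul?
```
Trace:
  mul=1
  mul=3, val=3
  mul=15, val=5
  mul=45, val=3
  mul=45, val=1
  mul=90, val=2
  mul=360, val=4

Final answer: 360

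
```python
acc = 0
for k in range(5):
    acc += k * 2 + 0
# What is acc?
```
Trace:
  acc=0
  acc=0, k=0
  acc=2, k=1
  acc=6, k=2
  acc=12, k=3
  acc=20, k=4

Final answer: 20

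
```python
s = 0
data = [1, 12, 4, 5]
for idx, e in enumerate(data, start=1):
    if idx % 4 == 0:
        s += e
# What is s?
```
Trace:
  s=0
  s=0, idx=1, e=1
  s=0, idx=2, e=12
  s=0, idx=3, e=4
  s=5, idx=4, e=5

Final answer: 5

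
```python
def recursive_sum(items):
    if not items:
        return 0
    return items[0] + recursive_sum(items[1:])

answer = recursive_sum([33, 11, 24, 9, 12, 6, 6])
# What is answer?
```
Call trace:
recursive_sum(items=[33, 11, 24, 9, 12, 6, 6])
  recursive_sum(items=[11, 24, 9, 12, 6, 6])
    recursive_sum(items=[24, 9, 12, 6, 6])
      recursive_sum(items=[9, 12, 6, 6])
        recursive_sum(items=[12, 6, 6])
          recursive_sum(items=[6, 6])
            recursive_sum(items=[6])
              recursive_sum(items=[])
              -> return 0
            -> return 6
          -> return 12
        -> return 24
      -> return 33
    -> return 57
  -> return 68
-> return 101

Final answer: 101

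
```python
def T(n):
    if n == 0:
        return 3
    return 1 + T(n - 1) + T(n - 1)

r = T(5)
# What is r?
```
Call trace (a repeated sub-call is expanded the first time; later identical calls just restate its return value):
T(n=5)
  T(n=4)
    T(n=3)
      T(n=2)
        T(n=1)
          T(n=0)
          -> return 3
          T(n=0)
          -> return 3
        -> return 7
        T(n=1) -> return 7  (same call as traced above)
      -> return 15
      T(n=2) -> return 15  (same call as traced above)
    -> return 31
    T(n=3) -> return 31  (same call as traced above)
  -> return 63
  T(n=4) -> return 63  (same call as traced above)
-> return 127

Final answer: 127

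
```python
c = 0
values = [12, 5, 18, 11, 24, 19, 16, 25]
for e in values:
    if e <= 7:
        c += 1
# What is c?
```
Trace:
  c=0
  c=0, e=12
  c=1, e=5
  c=1, e=18
  c=1, e=11
  c=1, e=24
  c=1, e=19
  c=1, e=16
  c=1, e=25

Final answer: 1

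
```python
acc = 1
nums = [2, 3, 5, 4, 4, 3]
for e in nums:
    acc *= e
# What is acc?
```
Trace:
  acc=1
  acc=2, e=2
  acc=6, e=3
  acc=30, e=5
  acc=120, e=4
  acc=480, e=4
  acc=1440, e=3

Final answer: 1440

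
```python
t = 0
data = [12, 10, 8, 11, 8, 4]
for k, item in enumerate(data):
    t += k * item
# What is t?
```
Trace:
  t=0
  t=0, k=0, item=12
  t=10, k=1, item=10
  t=26, k=2, item=8
  t=59, k=3, item=11
  t=91, k=4, item=8
  t=111, k=5, item=4

Final answer: 111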